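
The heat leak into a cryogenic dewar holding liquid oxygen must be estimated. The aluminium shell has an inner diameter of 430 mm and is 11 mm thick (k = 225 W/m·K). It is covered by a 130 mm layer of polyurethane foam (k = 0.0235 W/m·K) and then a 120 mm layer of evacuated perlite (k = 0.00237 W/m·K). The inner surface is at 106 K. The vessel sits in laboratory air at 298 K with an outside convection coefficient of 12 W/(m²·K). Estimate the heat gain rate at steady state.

Radial (spherical) resistances in series:
R_aluminium shell = (1/0.215 − 1/0.226)/(4π×225) = 8.007×10^-5 K/W
R_polyurethane foam = (1/0.226 − 1/0.356)/(4π×0.0235) = 5.472 K/W
R_evacuated perlite = (1/0.356 − 1/0.476)/(4π×0.00237) = 23.78 K/W
R_outer film = 1/(h·4πr_o²) = 1/(12×4π×0.476²) = 0.02927 K/W
R_total = 29.28 K/W
Q = ΔT/R_total = 192/29.28

Q ≈ 6.56 W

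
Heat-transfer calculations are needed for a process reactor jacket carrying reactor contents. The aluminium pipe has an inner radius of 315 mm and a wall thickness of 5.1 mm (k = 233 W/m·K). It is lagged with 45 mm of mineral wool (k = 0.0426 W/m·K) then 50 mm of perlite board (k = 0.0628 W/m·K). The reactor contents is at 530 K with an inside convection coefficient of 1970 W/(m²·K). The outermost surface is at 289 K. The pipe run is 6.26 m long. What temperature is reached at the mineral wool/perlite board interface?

T ≈ 385 K

Radial resistances (cylindrical: R_cond = ln(r_o/r_i)/(2πkL), R_conv = 1/(h·2πrL)):
R_inner film = 1/(h_i·2πr₁L) = 1/(1970×2π×0.315×6.26) = 4.097×10^-5 K/W
R_aluminium pipe wall = ln(320.1/315)/(2π×233×6.26) = 1.752×10^-6 K/W
R_mineral wool = ln(365.1/320.1)/(2π×0.0426×6.26) = 0.0785 K/W
R_perlite board = ln(415.1/365.1)/(2π×0.0628×6.26) = 0.05196 K/W
R_total = 0.1305 K/W
Q = ΔT/R_total = 241/0.1305
Q = 1850 W
T_interface = T_inner − Q·ΣR(inner→interface) = 530 − 1850×0.07855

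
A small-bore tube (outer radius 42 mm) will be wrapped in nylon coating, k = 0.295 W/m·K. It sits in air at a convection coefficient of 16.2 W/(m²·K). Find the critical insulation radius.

r_cr ≈ 18.2 mm

For a cylinder r_cr = k/h = 0.295/16.2
r_cr = 18.2 mm; since the bare radius (42 mm) is above r_cr, any added insulation will reduce heat loss.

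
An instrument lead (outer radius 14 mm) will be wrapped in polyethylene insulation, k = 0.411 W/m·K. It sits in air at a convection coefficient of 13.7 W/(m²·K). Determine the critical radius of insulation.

For a cylinder r_cr = k/h = 0.411/13.7
r_cr = 30 mm; since the bare radius (14 mm) is below r_cr, adding a thin layer of insulation will *increase* heat loss.

r_cr ≈ 30 mm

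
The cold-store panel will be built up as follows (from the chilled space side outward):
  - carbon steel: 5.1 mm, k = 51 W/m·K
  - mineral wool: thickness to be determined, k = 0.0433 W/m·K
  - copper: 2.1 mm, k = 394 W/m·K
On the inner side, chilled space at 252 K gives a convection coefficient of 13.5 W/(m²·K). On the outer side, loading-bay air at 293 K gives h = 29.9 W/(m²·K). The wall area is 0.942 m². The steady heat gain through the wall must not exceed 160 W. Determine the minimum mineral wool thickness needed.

L ≈ 5.79 mm

Treating each layer as a thermal resistance in series:
R_inner film = 1/(h_i·A) = 1/(13.5×0.942) = 0.07863 K/W
R_carbon steel = L/(kA) = 0.0051/(51×0.942) = 1.062×10^-4 K/W
R_copper = L/(kA) = 0.0021/(394×0.942) = 5.658×10^-6 K/W
R_outer film = 1/(h_o·A) = 1/(29.9×0.942) = 0.0355 K/W
Sum of the known resistances R_other = 0.1143 K/W
Required total resistance R_tot = ΔT/Q_allow = 41/160 = 0.2562 K/W
R_mineral wool = R_tot − R_other = 0.142 K/W
L = R·k·A = 0.142×0.0433×0.942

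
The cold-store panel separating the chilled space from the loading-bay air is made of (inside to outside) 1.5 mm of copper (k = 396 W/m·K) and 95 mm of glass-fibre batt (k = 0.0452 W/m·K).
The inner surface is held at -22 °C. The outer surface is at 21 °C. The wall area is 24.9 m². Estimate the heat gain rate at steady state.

Treating each layer as a thermal resistance in series:
R_copper = L/(kA) = 0.0015/(396×24.9) = 1.521×10^-7 K/W
R_glass-fibre batt = L/(kA) = 0.095/(0.0452×24.9) = 0.08441 K/W
R_total = 0.08441 K/W
Q = ΔT / R_total = 43 / 0.08441

Q ≈ 509 W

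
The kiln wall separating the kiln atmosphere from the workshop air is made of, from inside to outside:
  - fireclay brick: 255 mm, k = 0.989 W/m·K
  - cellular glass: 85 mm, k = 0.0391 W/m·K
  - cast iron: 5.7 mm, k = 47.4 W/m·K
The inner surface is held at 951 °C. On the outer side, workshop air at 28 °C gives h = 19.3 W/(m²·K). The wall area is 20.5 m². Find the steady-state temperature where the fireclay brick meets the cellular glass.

T ≈ 855 °C

Series thermal resistances:
R_fireclay brick = L/(kA) = 0.255/(0.989×20.5) = 0.01258 K/W
R_cellular glass = L/(kA) = 0.085/(0.0391×20.5) = 0.106 K/W
R_cast iron = L/(kA) = 0.0057/(47.4×20.5) = 5.866×10^-6 K/W
R_outer film = 1/(h_o·A) = 1/(19.3×20.5) = 0.002527 K/W
R_total = 0.1212 K/W;  Q = ΔT/R_total = 923/0.1212 = 7618 W
T_interface = T_inner − Q·ΣR(inner→interface) = 951 − 7620×0.01258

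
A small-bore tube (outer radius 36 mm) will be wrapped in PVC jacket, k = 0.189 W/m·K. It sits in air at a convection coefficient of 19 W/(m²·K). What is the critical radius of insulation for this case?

r_cr ≈ 9.95 mm

For a cylinder r_cr = k/h = 0.189/19
r_cr = 9.95 mm; since the bare radius (36 mm) is above r_cr, any added insulation will reduce heat loss.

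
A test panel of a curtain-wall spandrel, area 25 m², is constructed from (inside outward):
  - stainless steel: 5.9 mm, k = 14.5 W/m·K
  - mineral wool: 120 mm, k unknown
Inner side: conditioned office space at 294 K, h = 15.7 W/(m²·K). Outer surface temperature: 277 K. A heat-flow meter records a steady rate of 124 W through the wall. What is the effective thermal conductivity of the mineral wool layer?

k ≈ 0.0357 W/(m·K)

Thermal resistances in series:
R_inner film = 1/(h_i·A) = 1/(15.7×25) = 0.002548 K/W
R_stainless steel = L/(kA) = 0.0059/(14.5×25) = 1.628×10^-5 K/W
Sum of known resistances R_other = 0.002564 K/W
Total R = ΔT/Q = 17/124 = 0.1371 K/W
R_mineral wool = R_total − R_other = 0.1345 K/W
k = L/(R·A) = 0.12/(0.1345×25)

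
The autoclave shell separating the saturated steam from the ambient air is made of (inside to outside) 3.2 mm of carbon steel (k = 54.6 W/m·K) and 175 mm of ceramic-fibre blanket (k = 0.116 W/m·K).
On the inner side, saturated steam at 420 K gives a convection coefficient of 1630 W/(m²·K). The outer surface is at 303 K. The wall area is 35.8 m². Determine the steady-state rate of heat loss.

Series thermal resistances:
R_inner film = 1/(h_i·A) = 1/(1630×35.8) = 1.714×10^-5 K/W
R_carbon steel = L/(kA) = 0.0032/(54.6×35.8) = 1.637×10^-6 K/W
R_ceramic-fibre blanket = L/(kA) = 0.175/(0.116×35.8) = 0.04214 K/W
R_total = 0.04216 K/W
Q = ΔT / R_total = 117 / 0.04216

Q ≈ 2780 W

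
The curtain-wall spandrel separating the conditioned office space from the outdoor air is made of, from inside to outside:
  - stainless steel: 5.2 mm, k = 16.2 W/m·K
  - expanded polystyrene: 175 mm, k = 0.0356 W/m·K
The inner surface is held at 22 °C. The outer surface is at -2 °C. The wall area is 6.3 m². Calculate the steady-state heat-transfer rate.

Q ≈ 30.8 W

Thermal resistances in series:
R_stainless steel = L/(kA) = 0.0052/(16.2×6.3) = 5.095×10^-5 K/W
R_expanded polystyrene = L/(kA) = 0.175/(0.0356×6.3) = 0.7803 K/W
R_total = 0.7803 K/W
Q = ΔT / R_total = 24 / 0.7803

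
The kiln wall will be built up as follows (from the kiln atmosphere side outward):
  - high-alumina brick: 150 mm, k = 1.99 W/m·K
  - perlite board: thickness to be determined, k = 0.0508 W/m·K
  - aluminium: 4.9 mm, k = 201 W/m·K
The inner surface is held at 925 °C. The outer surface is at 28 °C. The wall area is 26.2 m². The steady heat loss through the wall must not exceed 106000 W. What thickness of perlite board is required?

Using the resistance-network approach (series):
R_high-alumina brick = L/(kA) = 0.15/(1.99×26.2) = 0.002877 K/W
R_aluminium = L/(kA) = 0.0049/(201×26.2) = 9.305×10^-7 K/W
Sum of the known resistances R_other = 0.002878 K/W
Required total resistance R_tot = ΔT/Q_allow = 897/106000 = 0.008462 K/W
R_perlite board = R_tot − R_other = 0.005584 K/W
L = R·k·A = 0.005584×0.0508×26.2

L ≈ 7.43 mm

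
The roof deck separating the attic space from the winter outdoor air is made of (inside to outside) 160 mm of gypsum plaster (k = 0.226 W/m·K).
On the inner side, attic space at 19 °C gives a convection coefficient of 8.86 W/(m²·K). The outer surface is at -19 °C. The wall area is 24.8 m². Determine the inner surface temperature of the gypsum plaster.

Using the resistance-network approach (series):
R_inner film = 1/(h_i·A) = 1/(8.86×24.8) = 0.004551 K/W
R_gypsum plaster = L/(kA) = 0.16/(0.226×24.8) = 0.02855 K/W
R_total = 0.0331 K/W;  Q = ΔT/R_total = 38/0.0331 = 1148 W
T_interface = T_inner − Q·ΣR(inner→interface) = 19 − 1150×0.004551

T ≈ 13.8 °C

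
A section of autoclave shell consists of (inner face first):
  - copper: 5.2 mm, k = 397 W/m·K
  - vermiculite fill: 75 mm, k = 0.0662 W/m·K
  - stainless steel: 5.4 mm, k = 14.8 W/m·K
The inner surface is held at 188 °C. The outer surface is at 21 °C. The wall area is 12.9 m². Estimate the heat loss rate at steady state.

Series thermal resistances:
R_copper = L/(kA) = 0.0052/(397×12.9) = 1.015×10^-6 K/W
R_vermiculite fill = L/(kA) = 0.075/(0.0662×12.9) = 0.08782 K/W
R_stainless steel = L/(kA) = 0.0054/(14.8×12.9) = 2.828×10^-5 K/W
R_total = 0.08785 K/W
Q = ΔT / R_total = 167 / 0.08785

Q ≈ 1900 W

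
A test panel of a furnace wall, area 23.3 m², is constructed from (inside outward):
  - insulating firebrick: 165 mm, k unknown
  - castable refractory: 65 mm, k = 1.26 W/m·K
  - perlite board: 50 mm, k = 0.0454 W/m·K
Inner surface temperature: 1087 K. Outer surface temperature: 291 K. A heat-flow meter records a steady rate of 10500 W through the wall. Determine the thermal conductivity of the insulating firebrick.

k ≈ 0.269 W/(m·K)

Using the resistance-network approach (series):
R_castable refractory = L/(kA) = 0.065/(1.26×23.3) = 0.002214 K/W
R_perlite board = L/(kA) = 0.05/(0.0454×23.3) = 0.04727 K/W
Sum of known resistances R_other = 0.04948 K/W
Total R = ΔT/Q = 796/10500 = 0.07581 K/W
R_insulating firebrick = R_total − R_other = 0.02633 K/W
k = L/(R·A) = 0.165/(0.02633×23.3)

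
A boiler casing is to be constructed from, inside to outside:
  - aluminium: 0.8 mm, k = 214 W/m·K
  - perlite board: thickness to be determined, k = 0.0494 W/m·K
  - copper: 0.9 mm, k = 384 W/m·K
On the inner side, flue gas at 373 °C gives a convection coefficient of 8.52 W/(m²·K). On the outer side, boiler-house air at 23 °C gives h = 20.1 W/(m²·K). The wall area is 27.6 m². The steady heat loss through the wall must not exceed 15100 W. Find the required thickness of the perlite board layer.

L ≈ 23.3 mm

Thermal resistances in series:
R_inner film = 1/(h_i·A) = 1/(8.52×27.6) = 0.004253 K/W
R_aluminium = L/(kA) = 0.0008/(214×27.6) = 1.354×10^-7 K/W
R_copper = L/(kA) = 0.0009/(384×27.6) = 8.492×10^-8 K/W
R_outer film = 1/(h_o·A) = 1/(20.1×27.6) = 0.001803 K/W
Sum of the known resistances R_other = 0.006055 K/W
Required total resistance R_tot = ΔT/Q_allow = 350/15100 = 0.02318 K/W
R_perlite board = R_tot − R_other = 0.01712 K/W
L = R·k·A = 0.01712×0.0494×27.6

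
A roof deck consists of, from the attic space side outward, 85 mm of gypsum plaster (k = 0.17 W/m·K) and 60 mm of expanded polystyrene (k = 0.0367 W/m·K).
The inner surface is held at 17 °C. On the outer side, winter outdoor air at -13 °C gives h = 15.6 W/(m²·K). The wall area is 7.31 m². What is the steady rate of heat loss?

Treating each layer as a thermal resistance in series:
R_gypsum plaster = L/(kA) = 0.085/(0.17×7.31) = 0.0684 K/W
R_expanded polystyrene = L/(kA) = 0.06/(0.0367×7.31) = 0.2236 K/W
R_outer film = 1/(h_o·A) = 1/(15.6×7.31) = 0.008769 K/W
R_total = 0.3008 K/W
Q = ΔT / R_total = 30 / 0.3008

Q ≈ 99.7 W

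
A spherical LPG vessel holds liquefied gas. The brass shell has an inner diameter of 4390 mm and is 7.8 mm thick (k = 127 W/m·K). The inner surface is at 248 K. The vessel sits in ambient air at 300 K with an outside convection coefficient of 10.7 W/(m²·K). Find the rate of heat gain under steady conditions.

Q ≈ 33900 W

Radial (spherical) resistances in series:
R_brass shell = (1/2.195 − 1/2.2028)/(4π×127) = 1.011×10^-6 K/W
R_outer film = 1/(h·4πr_o²) = 1/(10.7×4π×2.2028²) = 0.001533 K/W
R_total = 0.001534 K/W
Q = ΔT/R_total = 52/0.001534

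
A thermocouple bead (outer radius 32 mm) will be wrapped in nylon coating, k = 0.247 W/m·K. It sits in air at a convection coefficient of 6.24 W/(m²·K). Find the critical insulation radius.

For a sphere r_cr = 2k/h = 2×0.247/6.24
r_cr = 79.2 mm; since the bare radius (32 mm) is below r_cr, adding a thin layer of insulation will *increase* heat loss.

r_cr ≈ 79.2 mm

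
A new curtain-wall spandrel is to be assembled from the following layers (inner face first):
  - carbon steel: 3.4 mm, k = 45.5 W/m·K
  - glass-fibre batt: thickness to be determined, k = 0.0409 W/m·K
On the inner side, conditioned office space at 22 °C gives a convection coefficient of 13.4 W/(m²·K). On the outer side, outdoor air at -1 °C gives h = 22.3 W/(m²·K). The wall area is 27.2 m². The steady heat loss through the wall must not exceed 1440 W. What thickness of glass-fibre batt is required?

L ≈ 12.9 mm

Treating each layer as a thermal resistance in series:
R_inner film = 1/(h_i·A) = 1/(13.4×27.2) = 0.002744 K/W
R_carbon steel = L/(kA) = 0.0034/(45.5×27.2) = 2.747×10^-6 K/W
R_outer film = 1/(h_o·A) = 1/(22.3×27.2) = 0.001649 K/W
Sum of the known resistances R_other = 0.004395 K/W
Required total resistance R_tot = ΔT/Q_allow = 23/1440 = 0.01597 K/W
R_glass-fibre batt = R_tot − R_other = 0.01158 K/W
L = R·k·A = 0.01158×0.0409×27.2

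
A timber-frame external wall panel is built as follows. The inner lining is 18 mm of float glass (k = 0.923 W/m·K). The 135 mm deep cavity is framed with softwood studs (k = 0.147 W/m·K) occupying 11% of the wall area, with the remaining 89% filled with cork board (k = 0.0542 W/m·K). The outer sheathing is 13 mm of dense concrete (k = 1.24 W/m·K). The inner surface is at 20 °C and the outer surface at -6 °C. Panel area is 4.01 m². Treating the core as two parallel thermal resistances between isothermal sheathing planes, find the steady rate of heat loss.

Q ≈ 49 W

Sheathing layers in series; stud and cavity paths in parallel between them.
R_inner = 0.018/(0.923×4.01) = 0.004863 K/W
R_stud  = 0.135/(0.147×0.11×4.01) = 2.082 K/W
R_cav   = 0.135/(0.0542×0.89×4.01) = 0.6979 K/W
1/R_core = 1/R_stud + 1/R_cav → R_core = 0.5227 K/W
R_outer = 0.013/(1.24×4.01) = 0.002614 K/W
R_total = 0.5302 K/W
Q = ΔT/R_total = 26/0.5302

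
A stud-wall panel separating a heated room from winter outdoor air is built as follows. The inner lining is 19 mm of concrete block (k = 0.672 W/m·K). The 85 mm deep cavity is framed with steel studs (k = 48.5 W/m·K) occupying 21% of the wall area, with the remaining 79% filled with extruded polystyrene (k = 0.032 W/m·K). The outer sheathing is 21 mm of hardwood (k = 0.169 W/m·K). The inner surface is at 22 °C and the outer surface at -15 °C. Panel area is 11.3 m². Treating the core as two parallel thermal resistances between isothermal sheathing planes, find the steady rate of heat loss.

Sheathing layers in series; stud and cavity paths in parallel between them.
R_inner = 0.019/(0.672×11.3) = 0.002502 K/W
R_stud  = 0.085/(48.5×0.21×11.3) = 7.385×10^-4 K/W
R_cav   = 0.085/(0.032×0.79×11.3) = 0.2976 K/W
1/R_core = 1/R_stud + 1/R_cav → R_core = 7.367×10^-4 K/W
R_outer = 0.021/(0.169×11.3) = 0.011 K/W
R_total = 0.01424 K/W
Q = ΔT/R_total = 37/0.01424

Q ≈ 2600 W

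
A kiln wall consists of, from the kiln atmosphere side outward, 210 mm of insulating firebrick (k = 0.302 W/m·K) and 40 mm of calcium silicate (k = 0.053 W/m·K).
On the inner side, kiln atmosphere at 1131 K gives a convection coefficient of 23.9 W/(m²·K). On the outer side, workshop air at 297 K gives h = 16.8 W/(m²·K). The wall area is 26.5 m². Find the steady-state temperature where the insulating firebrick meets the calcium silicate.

Model the wall as resistances in series:
R_inner film = 1/(h_i·A) = 1/(23.9×26.5) = 0.001579 K/W
R_insulating firebrick = L/(kA) = 0.21/(0.302×26.5) = 0.02624 K/W
R_calcium silicate = L/(kA) = 0.04/(0.053×26.5) = 0.02848 K/W
R_outer film = 1/(h_o·A) = 1/(16.8×26.5) = 0.002246 K/W
R_total = 0.05855 K/W;  Q = ΔT/R_total = 834/0.05855 = 14250 W
T_interface = T_inner − Q·ΣR(inner→interface) = 1131 − 14200×0.02782

T ≈ 735 K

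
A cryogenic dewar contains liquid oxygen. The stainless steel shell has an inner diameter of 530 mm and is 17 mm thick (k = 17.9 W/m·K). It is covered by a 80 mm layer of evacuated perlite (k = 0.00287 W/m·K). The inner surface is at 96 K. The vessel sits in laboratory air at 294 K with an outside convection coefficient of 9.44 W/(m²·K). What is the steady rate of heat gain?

Each spherical layer contributes R = (1/r_i − 1/r_o)/(4πk):
R_stainless steel shell = (1/0.265 − 1/0.282)/(4π×17.9) = 0.001011 K/W
R_evacuated perlite = (1/0.282 − 1/0.362)/(4π×0.00287) = 21.73 K/W
R_outer film = 1/(h·4πr_o²) = 1/(9.44×4π×0.362²) = 0.06433 K/W
R_total = 21.79 K/W
Q = ΔT/R_total = 198/21.79

Q ≈ 9.08 W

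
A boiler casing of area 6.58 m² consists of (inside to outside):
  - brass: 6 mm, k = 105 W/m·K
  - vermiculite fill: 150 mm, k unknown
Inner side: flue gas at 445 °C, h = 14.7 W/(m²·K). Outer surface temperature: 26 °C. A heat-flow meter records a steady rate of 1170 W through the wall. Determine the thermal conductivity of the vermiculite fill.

Using the resistance-network approach (series):
R_inner film = 1/(h_i·A) = 1/(14.7×6.58) = 0.01034 K/W
R_brass = L/(kA) = 0.006/(105×6.58) = 8.684×10^-6 K/W
Sum of known resistances R_other = 0.01035 K/W
Total R = ΔT/Q = 419/1170 = 0.3581 K/W
R_vermiculite fill = R_total − R_other = 0.3478 K/W
k = L/(R·A) = 0.15/(0.3478×6.58)

k ≈ 0.0655 W/(m·K)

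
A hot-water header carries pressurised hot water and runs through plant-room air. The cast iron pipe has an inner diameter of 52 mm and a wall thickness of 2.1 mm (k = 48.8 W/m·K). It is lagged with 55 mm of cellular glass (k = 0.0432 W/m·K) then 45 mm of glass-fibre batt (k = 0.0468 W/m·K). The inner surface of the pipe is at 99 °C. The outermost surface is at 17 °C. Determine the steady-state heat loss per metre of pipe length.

Radial resistances (cylindrical: R_cond = ln(r_o/r_i)/(2πkL), R_conv = 1/(h·2πrL)):
R_cast iron pipe wall = ln(28.1/26)/(2π×48.8×1) = 2.533×10^-4 K/W
R_cellular glass = ln(83.1/28.1)/(2π×0.0432×1) = 3.995 K/W
R_glass-fibre batt = ln(128.1/83.1)/(2π×0.0468×1) = 1.472 K/W
R_total = 5.467 K/W
Q = ΔT/R_total = 82/5.467

q′ ≈ 15 W/m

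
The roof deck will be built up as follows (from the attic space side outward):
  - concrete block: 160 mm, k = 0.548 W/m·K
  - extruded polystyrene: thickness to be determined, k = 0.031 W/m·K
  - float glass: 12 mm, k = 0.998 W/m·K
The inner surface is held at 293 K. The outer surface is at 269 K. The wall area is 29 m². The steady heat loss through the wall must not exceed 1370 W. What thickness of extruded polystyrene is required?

Thermal resistances in series:
R_concrete block = L/(kA) = 0.16/(0.548×29) = 0.01007 K/W
R_float glass = L/(kA) = 0.012/(0.998×29) = 4.146×10^-4 K/W
Sum of the known resistances R_other = 0.01048 K/W
Required total resistance R_tot = ΔT/Q_allow = 24/1370 = 0.01752 K/W
R_extruded polystyrene = R_tot − R_other = 0.007036 K/W
L = R·k·A = 0.007036×0.031×29

L ≈ 6.33 mm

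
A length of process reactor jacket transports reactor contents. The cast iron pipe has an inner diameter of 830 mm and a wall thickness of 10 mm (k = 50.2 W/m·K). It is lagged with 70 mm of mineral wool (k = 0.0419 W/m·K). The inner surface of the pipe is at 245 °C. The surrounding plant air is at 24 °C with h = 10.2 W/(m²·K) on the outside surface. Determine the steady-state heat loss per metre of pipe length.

q′ ≈ 362 W/m

Radial resistances (cylindrical: R_cond = ln(r_o/r_i)/(2πkL), R_conv = 1/(h·2πrL)):
R_cast iron pipe wall = ln(425/415)/(2π×50.2×1) = 7.549×10^-5 K/W
R_mineral wool = ln(495/425)/(2π×0.0419×1) = 0.5791 K/W
R_outer film = 1/(h_o·2πr_oL) = 1/(10.2×2π×0.495×1) = 0.03152 K/W
R_total = 0.6107 K/W
Q = ΔT/R_total = 221/0.6107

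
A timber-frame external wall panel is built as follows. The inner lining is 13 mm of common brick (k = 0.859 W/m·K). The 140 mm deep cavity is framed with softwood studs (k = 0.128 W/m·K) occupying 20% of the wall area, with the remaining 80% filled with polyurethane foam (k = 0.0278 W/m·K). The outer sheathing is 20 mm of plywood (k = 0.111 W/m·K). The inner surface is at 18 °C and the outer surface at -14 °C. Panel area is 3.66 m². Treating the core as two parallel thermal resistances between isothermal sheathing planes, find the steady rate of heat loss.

Q ≈ 37.5 W

Sheathing layers in series; stud and cavity paths in parallel between them.
R_inner = 0.013/(0.859×3.66) = 0.004135 K/W
R_stud  = 0.14/(0.128×0.2×3.66) = 1.494 K/W
R_cav   = 0.14/(0.0278×0.8×3.66) = 1.72 K/W
1/R_core = 1/R_stud + 1/R_cav → R_core = 0.7996 K/W
R_outer = 0.02/(0.111×3.66) = 0.04923 K/W
R_total = 0.8529 K/W
Q = ΔT/R_total = 32/0.8529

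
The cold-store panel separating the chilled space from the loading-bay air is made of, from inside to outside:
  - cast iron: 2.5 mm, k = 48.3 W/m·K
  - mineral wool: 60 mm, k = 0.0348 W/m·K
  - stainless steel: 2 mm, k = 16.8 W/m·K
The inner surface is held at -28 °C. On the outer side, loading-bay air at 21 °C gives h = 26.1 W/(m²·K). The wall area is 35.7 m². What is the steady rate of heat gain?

Q ≈ 992 W

Treating each layer as a thermal resistance in series:
R_cast iron = L/(kA) = 0.0025/(48.3×35.7) = 1.45×10^-6 K/W
R_mineral wool = L/(kA) = 0.06/(0.0348×35.7) = 0.0483 K/W
R_stainless steel = L/(kA) = 0.002/(16.8×35.7) = 3.335×10^-6 K/W
R_outer film = 1/(h_o·A) = 1/(26.1×35.7) = 0.001073 K/W
R_total = 0.04937 K/W
Q = ΔT / R_total = 49 / 0.04937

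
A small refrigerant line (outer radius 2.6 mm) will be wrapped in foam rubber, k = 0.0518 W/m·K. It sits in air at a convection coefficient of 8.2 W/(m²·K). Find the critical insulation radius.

r_cr ≈ 6.32 mm

For a cylinder r_cr = k/h = 0.0518/8.2
r_cr = 6.32 mm; since the bare radius (2.6 mm) is below r_cr, adding a thin layer of insulation will *increase* heat loss.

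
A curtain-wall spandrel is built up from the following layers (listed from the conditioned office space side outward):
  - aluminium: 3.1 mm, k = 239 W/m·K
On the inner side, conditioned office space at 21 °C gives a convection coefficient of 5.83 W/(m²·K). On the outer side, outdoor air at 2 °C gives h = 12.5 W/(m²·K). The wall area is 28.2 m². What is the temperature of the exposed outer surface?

T ≈ 8.04 °C

Treating each layer as a thermal resistance in series:
R_inner film = 1/(h_i·A) = 1/(5.83×28.2) = 0.006083 K/W
R_aluminium = L/(kA) = 0.0031/(239×28.2) = 4.6×10^-7 K/W
R_outer film = 1/(h_o·A) = 1/(12.5×28.2) = 0.002837 K/W
R_total = 0.00892 K/W;  Q = ΔT/R_total = 19/0.00892 = 2130 W
T_interface = T_inner − Q·ΣR(inner→interface) = 21 − 2130×0.006083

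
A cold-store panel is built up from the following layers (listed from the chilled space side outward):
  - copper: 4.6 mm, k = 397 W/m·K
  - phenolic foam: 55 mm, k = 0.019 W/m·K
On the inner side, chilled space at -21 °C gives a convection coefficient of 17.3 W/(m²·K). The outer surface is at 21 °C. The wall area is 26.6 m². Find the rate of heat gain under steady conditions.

Using the resistance-network approach (series):
R_inner film = 1/(h_i·A) = 1/(17.3×26.6) = 0.002173 K/W
R_copper = L/(kA) = 0.0046/(397×26.6) = 4.356×10^-7 K/W
R_phenolic foam = L/(kA) = 0.055/(0.019×26.6) = 0.1088 K/W
R_total = 0.111 K/W
Q = ΔT / R_total = 42 / 0.111

Q ≈ 378 W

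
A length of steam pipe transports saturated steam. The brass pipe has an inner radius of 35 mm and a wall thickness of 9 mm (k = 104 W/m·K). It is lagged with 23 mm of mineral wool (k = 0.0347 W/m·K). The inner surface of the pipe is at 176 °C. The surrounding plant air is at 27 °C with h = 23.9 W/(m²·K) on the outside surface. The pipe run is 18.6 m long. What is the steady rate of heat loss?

Q ≈ 1370 W

Per-layer cylindrical resistances, series-summed:
R_brass pipe wall = ln(44/35)/(2π×104×18.6) = 1.883×10^-5 K/W
R_mineral wool = ln(67/44)/(2π×0.0347×18.6) = 0.1037 K/W
R_outer film = 1/(h_o·2πr_oL) = 1/(23.9×2π×0.067×18.6) = 0.005344 K/W
R_total = 0.1091 K/W
Q = ΔT/R_total = 149/0.1091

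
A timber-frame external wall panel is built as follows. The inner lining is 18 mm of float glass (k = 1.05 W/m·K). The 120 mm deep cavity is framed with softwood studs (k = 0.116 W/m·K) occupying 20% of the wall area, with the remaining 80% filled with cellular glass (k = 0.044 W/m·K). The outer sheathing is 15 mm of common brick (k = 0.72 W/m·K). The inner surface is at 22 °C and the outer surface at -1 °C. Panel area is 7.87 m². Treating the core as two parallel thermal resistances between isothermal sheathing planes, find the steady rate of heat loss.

Q ≈ 86.5 W

Sheathing layers in series; stud and cavity paths in parallel between them.
R_inner = 0.018/(1.05×7.87) = 0.002178 K/W
R_stud  = 0.12/(0.116×0.2×7.87) = 0.6572 K/W
R_cav   = 0.12/(0.044×0.8×7.87) = 0.4332 K/W
1/R_core = 1/R_stud + 1/R_cav → R_core = 0.2611 K/W
R_outer = 0.015/(0.72×7.87) = 0.002647 K/W
R_total = 0.2659 K/W
Q = ΔT/R_total = 23/0.2659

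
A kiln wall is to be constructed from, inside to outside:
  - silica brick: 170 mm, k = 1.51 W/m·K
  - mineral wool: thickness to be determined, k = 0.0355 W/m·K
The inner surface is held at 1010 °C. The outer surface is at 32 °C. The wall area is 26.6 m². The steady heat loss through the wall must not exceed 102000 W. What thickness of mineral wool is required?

Thermal resistances in series:
R_silica brick = L/(kA) = 0.17/(1.51×26.6) = 0.004232 K/W
Sum of the known resistances R_other = 0.004232 K/W
Required total resistance R_tot = ΔT/Q_allow = 978/102000 = 0.009588 K/W
R_mineral wool = R_tot − R_other = 0.005356 K/W
L = R·k·A = 0.005356×0.0355×26.6

L ≈ 5.06 mm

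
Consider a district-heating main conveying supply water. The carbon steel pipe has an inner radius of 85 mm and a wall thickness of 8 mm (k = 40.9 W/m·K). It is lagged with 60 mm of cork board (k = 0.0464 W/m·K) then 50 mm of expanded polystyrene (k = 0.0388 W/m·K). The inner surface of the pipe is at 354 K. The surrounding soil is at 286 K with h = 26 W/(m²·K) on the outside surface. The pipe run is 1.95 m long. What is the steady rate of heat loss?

Q ≈ 45.8 W

Radial resistances (cylindrical: R_cond = ln(r_o/r_i)/(2πkL), R_conv = 1/(h·2πrL)):
R_carbon steel pipe wall = ln(93/85)/(2π×40.9×1.95) = 1.795×10^-4 K/W
R_cork board = ln(153/93)/(2π×0.0464×1.95) = 0.8757 K/W
R_expanded polystyrene = ln(203/153)/(2π×0.0388×1.95) = 0.5948 K/W
R_outer film = 1/(h_o·2πr_oL) = 1/(26×2π×0.203×1.95) = 0.01546 K/W
R_total = 1.486 K/W
Q = ΔT/R_total = 68/1.486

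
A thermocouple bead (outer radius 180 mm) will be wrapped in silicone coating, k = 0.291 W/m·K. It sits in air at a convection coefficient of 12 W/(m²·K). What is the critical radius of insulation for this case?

r_cr ≈ 48.5 mm

For a sphere r_cr = 2k/h = 2×0.291/12
r_cr = 48.5 mm; since the bare radius (180 mm) is above r_cr, any added insulation will reduce heat loss.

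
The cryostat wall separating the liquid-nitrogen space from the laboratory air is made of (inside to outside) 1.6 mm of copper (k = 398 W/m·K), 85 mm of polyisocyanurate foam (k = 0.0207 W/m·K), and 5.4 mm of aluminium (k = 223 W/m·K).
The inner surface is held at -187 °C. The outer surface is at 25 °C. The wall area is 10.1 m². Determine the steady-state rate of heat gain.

Thermal resistances in series:
R_copper = L/(kA) = 0.0016/(398×10.1) = 3.98×10^-7 K/W
R_polyisocyanurate foam = L/(kA) = 0.085/(0.0207×10.1) = 0.4066 K/W
R_aluminium = L/(kA) = 0.0054/(223×10.1) = 2.398×10^-6 K/W
R_total = 0.4066 K/W
Q = ΔT / R_total = 212 / 0.4066

Q ≈ 521 W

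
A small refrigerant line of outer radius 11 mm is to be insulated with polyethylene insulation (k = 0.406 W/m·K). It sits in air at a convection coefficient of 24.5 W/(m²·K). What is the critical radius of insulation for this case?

For a cylinder r_cr = k/h = 0.406/24.5
r_cr = 16.6 mm; since the bare radius (11 mm) is below r_cr, adding a thin layer of insulation will *increase* heat loss.

r_cr ≈ 16.6 mm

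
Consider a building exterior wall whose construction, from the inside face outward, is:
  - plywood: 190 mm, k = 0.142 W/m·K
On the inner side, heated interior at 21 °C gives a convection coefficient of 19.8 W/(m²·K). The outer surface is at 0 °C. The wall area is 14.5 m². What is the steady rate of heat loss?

Model the wall as resistances in series:
R_inner film = 1/(h_i·A) = 1/(19.8×14.5) = 0.003483 K/W
R_plywood = L/(kA) = 0.19/(0.142×14.5) = 0.09228 K/W
R_total = 0.09576 K/W
Q = ΔT / R_total = 21 / 0.09576

Q ≈ 219 W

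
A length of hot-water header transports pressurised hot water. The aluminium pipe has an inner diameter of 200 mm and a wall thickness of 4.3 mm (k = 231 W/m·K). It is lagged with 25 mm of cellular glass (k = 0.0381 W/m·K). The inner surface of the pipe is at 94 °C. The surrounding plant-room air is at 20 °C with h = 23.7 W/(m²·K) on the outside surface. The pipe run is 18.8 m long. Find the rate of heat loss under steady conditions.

Radial resistances (cylindrical: R_cond = ln(r_o/r_i)/(2πkL), R_conv = 1/(h·2πrL)):
R_aluminium pipe wall = ln(104.3/100)/(2π×231×18.8) = 1.543×10^-6 K/W
R_cellular glass = ln(129.3/104.3)/(2π×0.0381×18.8) = 0.04774 K/W
R_outer film = 1/(h_o·2πr_oL) = 1/(23.7×2π×0.1293×18.8) = 0.002763 K/W
R_total = 0.05051 K/W
Q = ΔT/R_total = 74/0.05051

Q ≈ 1470 W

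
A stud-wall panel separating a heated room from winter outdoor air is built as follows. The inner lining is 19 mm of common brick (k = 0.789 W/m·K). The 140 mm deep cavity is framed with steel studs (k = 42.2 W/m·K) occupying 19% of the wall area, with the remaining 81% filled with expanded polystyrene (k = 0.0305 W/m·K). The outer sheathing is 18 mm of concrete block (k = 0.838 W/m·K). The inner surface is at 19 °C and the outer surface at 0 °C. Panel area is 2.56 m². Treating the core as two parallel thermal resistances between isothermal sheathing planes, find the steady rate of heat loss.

Q ≈ 772 W

Sheathing layers in series; stud and cavity paths in parallel between them.
R_inner = 0.019/(0.789×2.56) = 0.009407 K/W
R_stud  = 0.14/(42.2×0.19×2.56) = 0.006821 K/W
R_cav   = 0.14/(0.0305×0.81×2.56) = 2.214 K/W
1/R_core = 1/R_stud + 1/R_cav → R_core = 0.0068 K/W
R_outer = 0.018/(0.838×2.56) = 0.008391 K/W
R_total = 0.0246 K/W
Q = ΔT/R_total = 19/0.0246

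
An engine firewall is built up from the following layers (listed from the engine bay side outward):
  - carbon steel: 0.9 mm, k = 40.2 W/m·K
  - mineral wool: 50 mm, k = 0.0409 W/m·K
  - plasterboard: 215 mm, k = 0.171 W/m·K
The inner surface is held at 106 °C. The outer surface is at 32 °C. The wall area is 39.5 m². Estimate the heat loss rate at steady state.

Q ≈ 1180 W

Using the resistance-network approach (series):
R_carbon steel = L/(kA) = 0.0009/(40.2×39.5) = 5.668×10^-7 K/W
R_mineral wool = L/(kA) = 0.05/(0.0409×39.5) = 0.03095 K/W
R_plasterboard = L/(kA) = 0.215/(0.171×39.5) = 0.03183 K/W
R_total = 0.06278 K/W
Q = ΔT / R_total = 74 / 0.06278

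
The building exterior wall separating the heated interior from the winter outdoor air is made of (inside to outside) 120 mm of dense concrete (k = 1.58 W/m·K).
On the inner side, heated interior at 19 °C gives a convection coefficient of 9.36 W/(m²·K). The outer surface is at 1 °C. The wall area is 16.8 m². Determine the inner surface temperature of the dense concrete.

Treating each layer as a thermal resistance in series:
R_inner film = 1/(h_i·A) = 1/(9.36×16.8) = 0.006359 K/W
R_dense concrete = L/(kA) = 0.12/(1.58×16.8) = 0.004521 K/W
R_total = 0.01088 K/W;  Q = ΔT/R_total = 18/0.01088 = 1654 W
T_interface = T_inner − Q·ΣR(inner→interface) = 19 − 1650×0.006359

T ≈ 8.48 °C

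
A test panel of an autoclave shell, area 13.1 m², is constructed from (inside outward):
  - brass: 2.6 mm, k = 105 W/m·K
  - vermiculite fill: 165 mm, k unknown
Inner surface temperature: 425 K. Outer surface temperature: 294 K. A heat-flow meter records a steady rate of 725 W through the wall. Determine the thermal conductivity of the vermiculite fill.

k ≈ 0.0697 W/(m·K)

Model the wall as resistances in series:
R_brass = L/(kA) = 0.0026/(105×13.1) = 1.89×10^-6 K/W
Sum of known resistances R_other = 1.89×10^-6 K/W
Total R = ΔT/Q = 131/725 = 0.1807 K/W
R_vermiculite fill = R_total − R_other = 0.1807 K/W
k = L/(R·A) = 0.165/(0.1807×13.1)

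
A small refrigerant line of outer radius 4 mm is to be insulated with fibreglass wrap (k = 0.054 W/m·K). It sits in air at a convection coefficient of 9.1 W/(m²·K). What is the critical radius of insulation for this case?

For a cylinder r_cr = k/h = 0.054/9.1
r_cr = 5.93 mm; since the bare radius (4 mm) is below r_cr, adding a thin layer of insulation will *increase* heat loss.

r_cr ≈ 5.93 mm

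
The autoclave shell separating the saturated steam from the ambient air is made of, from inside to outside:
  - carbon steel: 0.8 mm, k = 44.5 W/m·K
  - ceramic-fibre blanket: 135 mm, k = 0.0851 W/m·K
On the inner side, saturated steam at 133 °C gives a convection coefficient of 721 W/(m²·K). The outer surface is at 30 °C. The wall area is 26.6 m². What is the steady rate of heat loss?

Q ≈ 1730 W

Using the resistance-network approach (series):
R_inner film = 1/(h_i·A) = 1/(721×26.6) = 5.214×10^-5 K/W
R_carbon steel = L/(kA) = 0.0008/(44.5×26.6) = 6.758×10^-7 K/W
R_ceramic-fibre blanket = L/(kA) = 0.135/(0.0851×26.6) = 0.05964 K/W
R_total = 0.05969 K/W
Q = ΔT / R_total = 103 / 0.05969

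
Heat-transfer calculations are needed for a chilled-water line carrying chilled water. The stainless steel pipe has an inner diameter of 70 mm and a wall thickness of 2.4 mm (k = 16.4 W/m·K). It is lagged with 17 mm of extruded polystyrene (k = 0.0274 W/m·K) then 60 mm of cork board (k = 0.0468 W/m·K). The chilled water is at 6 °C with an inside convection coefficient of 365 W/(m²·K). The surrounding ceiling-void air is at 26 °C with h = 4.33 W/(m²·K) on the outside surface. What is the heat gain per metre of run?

Cylindrical conduction, so R = ln(r₂/r₁)/(2πkL) per layer, in series:
R_inner film = 1/(h_i·2πr₁L) = 1/(365×2π×0.035×1) = 0.01246 K/W
R_stainless steel pipe wall = ln(37.4/35)/(2π×16.4×1) = 6.436×10^-4 K/W
R_extruded polystyrene = ln(54.4/37.4)/(2π×0.0274×1) = 2.176 K/W
R_cork board = ln(114.4/54.4)/(2π×0.0468×1) = 2.528 K/W
R_outer film = 1/(h_o·2πr_oL) = 1/(4.33×2π×0.1144×1) = 0.3213 K/W
R_total = 5.039 K/W
Q = ΔT/R_total = 20/5.039

q′ ≈ 3.97 W/m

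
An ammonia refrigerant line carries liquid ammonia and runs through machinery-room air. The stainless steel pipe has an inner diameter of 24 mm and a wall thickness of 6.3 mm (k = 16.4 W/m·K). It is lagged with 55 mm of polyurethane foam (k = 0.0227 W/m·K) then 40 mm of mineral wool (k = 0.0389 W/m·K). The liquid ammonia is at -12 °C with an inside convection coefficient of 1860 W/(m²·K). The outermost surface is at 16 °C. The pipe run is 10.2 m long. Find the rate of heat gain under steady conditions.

Q ≈ 24.8 W

Per-layer cylindrical resistances, series-summed:
R_inner film = 1/(h_i·2πr₁L) = 1/(1860×2π×0.012×10.2) = 6.991×10^-4 K/W
R_stainless steel pipe wall = ln(18.3/12)/(2π×16.4×10.2) = 4.015×10^-4 K/W
R_polyurethane foam = ln(73.3/18.3)/(2π×0.0227×10.2) = 0.9538 K/W
R_mineral wool = ln(113.3/73.3)/(2π×0.0389×10.2) = 0.1747 K/W
R_total = 1.13 K/W
Q = ΔT/R_total = 28/1.13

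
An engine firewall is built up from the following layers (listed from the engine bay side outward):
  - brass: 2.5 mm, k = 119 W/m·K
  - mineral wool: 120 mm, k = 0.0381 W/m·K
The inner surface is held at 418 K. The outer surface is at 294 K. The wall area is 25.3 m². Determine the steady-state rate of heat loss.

Q ≈ 996 W

Series thermal resistances:
R_brass = L/(kA) = 0.0025/(119×25.3) = 8.304×10^-7 K/W
R_mineral wool = L/(kA) = 0.12/(0.0381×25.3) = 0.1245 K/W
R_total = 0.1245 K/W
Q = ΔT / R_total = 124 / 0.1245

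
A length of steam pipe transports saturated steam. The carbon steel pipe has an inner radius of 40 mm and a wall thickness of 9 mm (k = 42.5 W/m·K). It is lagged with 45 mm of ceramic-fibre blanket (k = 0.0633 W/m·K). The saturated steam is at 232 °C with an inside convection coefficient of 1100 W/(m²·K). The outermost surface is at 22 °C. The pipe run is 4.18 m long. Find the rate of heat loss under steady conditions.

Q ≈ 534 W

Treating each annulus and film as a series resistance:
R_inner film = 1/(h_i·2πr₁L) = 1/(1100×2π×0.04×4.18) = 8.653×10^-4 K/W
R_carbon steel pipe wall = ln(49/40)/(2π×42.5×4.18) = 1.818×10^-4 K/W
R_ceramic-fibre blanket = ln(94/49)/(2π×0.0633×4.18) = 0.3919 K/W
R_total = 0.3929 K/W
Q = ΔT/R_total = 210/0.3929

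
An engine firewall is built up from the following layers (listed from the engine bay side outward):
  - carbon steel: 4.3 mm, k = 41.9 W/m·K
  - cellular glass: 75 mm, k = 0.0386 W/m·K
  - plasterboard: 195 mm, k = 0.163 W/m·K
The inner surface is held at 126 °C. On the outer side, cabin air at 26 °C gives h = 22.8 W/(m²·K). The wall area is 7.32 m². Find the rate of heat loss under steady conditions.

Series thermal resistances:
R_carbon steel = L/(kA) = 0.0043/(41.9×7.32) = 1.402×10^-5 K/W
R_cellular glass = L/(kA) = 0.075/(0.0386×7.32) = 0.2654 K/W
R_plasterboard = L/(kA) = 0.195/(0.163×7.32) = 0.1634 K/W
R_outer film = 1/(h_o·A) = 1/(22.8×7.32) = 0.005992 K/W
R_total = 0.4349 K/W
Q = ΔT / R_total = 100 / 0.4349

Q ≈ 230 W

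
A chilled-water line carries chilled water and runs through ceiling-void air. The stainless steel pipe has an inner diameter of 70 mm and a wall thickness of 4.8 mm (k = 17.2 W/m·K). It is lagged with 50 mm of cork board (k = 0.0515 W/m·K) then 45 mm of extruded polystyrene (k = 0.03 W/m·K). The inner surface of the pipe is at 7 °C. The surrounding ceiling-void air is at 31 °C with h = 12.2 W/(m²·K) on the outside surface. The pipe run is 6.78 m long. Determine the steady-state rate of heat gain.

For a radial system each layer contributes R = ln(r_out/r_in)/(2πkL); films add R = 1/(hA).
R_stainless steel pipe wall = ln(39.8/35)/(2π×17.2×6.78) = 1.754×10^-4 K/W
R_cork board = ln(89.8/39.8)/(2π×0.0515×6.78) = 0.3709 K/W
R_extruded polystyrene = ln(134.8/89.8)/(2π×0.03×6.78) = 0.3178 K/W
R_outer film = 1/(h_o·2πr_oL) = 1/(12.2×2π×0.1348×6.78) = 0.01427 K/W
R_total = 0.7032 K/W
Q = ΔT/R_total = 24/0.7032

Q ≈ 34.1 W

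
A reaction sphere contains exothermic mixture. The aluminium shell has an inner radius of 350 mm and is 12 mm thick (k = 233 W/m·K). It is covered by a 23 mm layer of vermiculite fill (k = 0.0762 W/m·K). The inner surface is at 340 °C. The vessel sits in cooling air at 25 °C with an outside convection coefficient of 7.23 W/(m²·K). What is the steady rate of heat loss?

Spherical conduction: R = (1/r_in − 1/r_out)/(4πk) per layer; series-sum.
R_aluminium shell = (1/0.35 − 1/0.362)/(4π×233) = 3.235×10^-5 K/W
R_vermiculite fill = (1/0.362 − 1/0.385)/(4π×0.0762) = 0.1723 K/W
R_outer film = 1/(h·4πr_o²) = 1/(7.23×4π×0.385²) = 0.07426 K/W
R_total = 0.2466 K/W
Q = ΔT/R_total = 315/0.2466

Q ≈ 1280 W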